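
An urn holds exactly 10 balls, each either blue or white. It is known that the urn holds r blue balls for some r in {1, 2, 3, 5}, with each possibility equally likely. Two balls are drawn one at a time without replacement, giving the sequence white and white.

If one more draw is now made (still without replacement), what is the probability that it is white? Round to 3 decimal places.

For each hypothesis, P(data | H) works out to: P(data | r = 1) = (9/10)(8/9) = 4/5; P(data | r = 2) = (8/10)(7/9) = 28/45; P(data | r = 3) = (7/10)(6/9) = 7/15; P(data | r = 5) = (5/10)(4/9) = 2/9.
Weighting by the prior gives 1/4 · 4/5 = 1/5, 1/4 · 28/45 = 7/45, 1/4 · 7/15 = 7/60, 1/4 · 2/9 = 1/18; these sum to 19/36.
The posterior is then P(r = 1 | data) = 36/95, P(r = 2 | data) = 28/95, P(r = 3 | data) = 21/95, P(r = 5 | data) = 2/19.
So P(white next | data) = Σ P(white next | H) P(H | data) = (7/8)(36/95) + (3/4)(28/95) + (5/8)(21/95) + (3/8)(2/19) = 111/152.

0.730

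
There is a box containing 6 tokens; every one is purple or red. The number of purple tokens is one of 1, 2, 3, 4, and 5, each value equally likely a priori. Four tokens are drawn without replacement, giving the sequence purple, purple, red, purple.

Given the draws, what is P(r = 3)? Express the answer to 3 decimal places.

Under each hypothesis, the probability of the observed sequence is: P(data | r = 1) = (1/6)(0/5) = 0; P(data | r = 2) = (2/6)(1/5)(4/4)(0/3) = 0; P(data | r = 3) = (3/6)(2/5)(3/4)(1/3) = 1/20; P(data | r = 4) = (4/6)(3/5)(2/4)(2/3) = 2/15; P(data | r = 5) = (5/6)(4/5)(1/4)(3/3) = 1/6.
Multiplying each by its prior: 1/5 · 0 = 0, 1/5 · 0 = 0, 1/5 · 1/20 = 1/100, 1/5 · 2/15 = 2/75, 1/5 · 1/6 = 1/30; summing to 7/100.
So P(r = 3 | data) = (1/100) / (7/100) = 1/7.

0.143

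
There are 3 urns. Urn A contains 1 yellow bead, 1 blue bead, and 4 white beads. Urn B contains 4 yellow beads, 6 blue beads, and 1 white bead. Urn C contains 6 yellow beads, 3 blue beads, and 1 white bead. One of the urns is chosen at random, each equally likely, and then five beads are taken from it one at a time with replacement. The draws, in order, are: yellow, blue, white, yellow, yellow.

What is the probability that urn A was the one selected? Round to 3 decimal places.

0.055

Under each hypothesis, the probability of the observed sequence is: P(data | urn A) = (1/6)(1/6)(4/6)(1/6)(1/6) = 0.0005144; P(data | urn B) = (4/11)(6/11)(1/11)(4/11)(4/11) = 0.0023843; P(data | urn C) = (6/10)(3/10)(1/10)(6/10)(6/10) = 0.00648.
Multiplying each by its prior: 1/3 · 0.0005144 = 0.00017147, 1/3 · 0.0023843 = 0.00079478, 1/3 · 0.00648 = 0.00216; with total 0.0031262.
So P(urn A | data) = (0.00017147) / (0.0031262) = 0.054848.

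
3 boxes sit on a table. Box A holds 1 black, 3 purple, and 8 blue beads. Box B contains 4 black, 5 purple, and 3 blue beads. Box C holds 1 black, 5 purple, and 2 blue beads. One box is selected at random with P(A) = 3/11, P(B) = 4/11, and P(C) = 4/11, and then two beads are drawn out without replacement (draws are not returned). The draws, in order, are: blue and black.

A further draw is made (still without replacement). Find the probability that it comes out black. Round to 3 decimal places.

0.158

Compute the likelihood of the observed sequence for each case: P(data | box A) = (8/12)(1/11) = 2/33; P(data | box B) = (3/12)(4/11) = 1/11; P(data | box C) = (2/8)(1/7) = 1/28.
Weighting by the prior gives 3/11 · 2/33 = 2/121, 4/11 · 1/11 = 4/121, 4/11 · 1/28 = 1/77; summing to 53/847.
Dividing through by the total gives posterior P(box A | data) = 14/53, P(box B | data) = 28/53, P(box C | data) = 11/53.
The predictive probability is P(black next | data) = (0)(14/53) + (3/10)(28/53) + (0)(11/53) = 42/265.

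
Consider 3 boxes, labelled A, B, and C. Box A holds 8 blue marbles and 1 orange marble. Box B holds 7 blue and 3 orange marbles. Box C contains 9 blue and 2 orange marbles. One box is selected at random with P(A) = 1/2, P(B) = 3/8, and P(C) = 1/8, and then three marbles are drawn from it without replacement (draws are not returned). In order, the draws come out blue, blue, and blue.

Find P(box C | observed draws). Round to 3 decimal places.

0.126

The likelihood of the observed sequence under each hypothesis: P(data | box A) = (8/9)(7/8)(6/7) = 0.66667; P(data | box B) = (7/10)(6/9)(5/8) = 0.29167; P(data | box C) = (9/11)(8/10)(7/9) = 0.50909.
Multiplying each by its prior: 1/2 · 0.66667 = 0.33333, 3/8 · 0.29167 = 0.10938, 1/8 · 0.50909 = 0.063636; summing to 0.50634.
Hence P(box C | data) = (0.063636) / (0.50634) = 0.12568.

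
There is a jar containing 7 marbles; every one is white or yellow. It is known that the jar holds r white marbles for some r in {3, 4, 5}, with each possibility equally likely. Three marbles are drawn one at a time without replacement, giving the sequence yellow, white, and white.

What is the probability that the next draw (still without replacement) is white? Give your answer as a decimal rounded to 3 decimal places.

The likelihood of the observed sequence under each hypothesis: P(data | r = 3) = (4/7)(3/6)(2/5) = 4/35; P(data | r = 4) = (3/7)(4/6)(3/5) = 6/35; P(data | r = 5) = (2/7)(5/6)(4/5) = 4/21.
Weighting by the prior gives 1/3 · 4/35 = 4/105, 1/3 · 6/35 = 2/35, 1/3 · 4/21 = 4/63; with total 10/63.
Dividing through by the total gives posterior P(r = 3 | data) = 6/25, P(r = 4 | data) = 9/25, P(r = 5 | data) = 2/5.
So P(white next | data) = Σ P(white next | H) P(H | data) = (1/4)(6/25) + (1/2)(9/25) + (3/4)(2/5) = 27/50.

0.540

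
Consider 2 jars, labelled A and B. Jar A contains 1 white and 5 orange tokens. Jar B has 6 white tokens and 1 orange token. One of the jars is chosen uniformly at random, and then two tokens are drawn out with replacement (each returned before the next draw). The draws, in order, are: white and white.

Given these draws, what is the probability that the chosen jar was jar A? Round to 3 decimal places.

Compute the likelihood of the observed sequence for each case: P(data | jar A) = (1/6)(1/6) = 0.027778; P(data | jar B) = (6/7)(6/7) = 0.73469.
Weighting by the prior gives 1/2 · 0.027778 = 0.013889, 1/2 · 0.73469 = 0.36735; summing to 0.38124.
Hence P(jar A | data) = (0.013889) / (0.38124) = 0.036431.

0.036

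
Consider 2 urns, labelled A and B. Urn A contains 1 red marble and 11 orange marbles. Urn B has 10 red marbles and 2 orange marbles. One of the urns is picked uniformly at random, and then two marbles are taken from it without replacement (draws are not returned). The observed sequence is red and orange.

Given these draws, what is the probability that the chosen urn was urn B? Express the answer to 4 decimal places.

The likelihood of the observed sequence under each hypothesis: P(data | urn A) = (1/12)(11/11) = 1/12; P(data | urn B) = (10/12)(2/11) = 5/33.
Weighting by the prior gives 1/2 · 1/12 = 1/24, 1/2 · 5/33 = 5/66; summing to 31/264.
Hence P(urn B | data) = (5/66) / (31/264) = 20/31.

0.6452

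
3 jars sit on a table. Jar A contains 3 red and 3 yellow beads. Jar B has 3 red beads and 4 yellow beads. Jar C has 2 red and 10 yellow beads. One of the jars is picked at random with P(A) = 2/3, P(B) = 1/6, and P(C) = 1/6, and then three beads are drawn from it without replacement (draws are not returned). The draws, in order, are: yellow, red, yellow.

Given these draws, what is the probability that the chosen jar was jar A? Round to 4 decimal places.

0.6609

Compute the likelihood of the observed sequence for each case: P(data | jar A) = (3/6)(3/5)(2/4) = 0.15; P(data | jar B) = (4/7)(3/6)(3/5) = 0.17143; P(data | jar C) = (10/12)(2/11)(9/10) = 0.13636.
The prior-weighted likelihoods are 2/3 · 0.15 = 0.1, 1/6 · 0.17143 = 0.028571, 1/6 · 0.13636 = 0.022727; with total 0.1513.
By Bayes' rule, P(jar A | data) = (0.1) / (0.1513) = 0.66094.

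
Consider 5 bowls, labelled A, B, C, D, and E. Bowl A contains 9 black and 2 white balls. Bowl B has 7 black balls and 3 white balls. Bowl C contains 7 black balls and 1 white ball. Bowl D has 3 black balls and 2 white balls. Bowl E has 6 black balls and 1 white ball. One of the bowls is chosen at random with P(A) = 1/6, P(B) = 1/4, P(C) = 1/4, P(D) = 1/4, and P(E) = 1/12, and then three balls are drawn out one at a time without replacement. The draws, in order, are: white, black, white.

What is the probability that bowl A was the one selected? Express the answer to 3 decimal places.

Compute the likelihood of the observed sequence for each case: P(data | bowl A) = (2/11)(9/10)(1/9) = 1/55; P(data | bowl B) = (3/10)(7/9)(2/8) = 7/120; P(data | bowl C) = (1/8)(7/7)(0/6) = 0; P(data | bowl D) = (2/5)(3/4)(1/3) = 1/10; P(data | bowl E) = (1/7)(6/6)(0/5) = 0.
Multiplying each by its prior: 1/6 · 1/55 = 1/330, 1/4 · 7/120 = 7/480, 1/4 · 0 = 0, 1/4 · 1/10 = 1/40, 1/12 · 0 = 0; these sum to 15/352.
Therefore the posterior P(bowl A | data) = (1/330) / (15/352) = 16/225.

0.071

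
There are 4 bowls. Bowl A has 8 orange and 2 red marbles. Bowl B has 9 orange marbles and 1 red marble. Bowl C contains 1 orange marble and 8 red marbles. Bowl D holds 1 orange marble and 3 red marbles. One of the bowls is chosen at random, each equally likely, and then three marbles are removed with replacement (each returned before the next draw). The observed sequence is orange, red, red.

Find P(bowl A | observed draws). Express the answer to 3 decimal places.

The likelihood of the observed sequence under each hypothesis: P(data | bowl A) = (8/10)(2/10)(2/10) = 0.032; P(data | bowl B) = (9/10)(1/10)(1/10) = 0.009; P(data | bowl C) = (1/9)(8/9)(8/9) = 0.087791; P(data | bowl D) = (1/4)(3/4)(3/4) = 0.14062.
The prior-weighted likelihoods are 1/4 · 0.032 = 0.008, 1/4 · 0.009 = 0.00225, 1/4 · 0.087791 = 0.021948, 1/4 · 0.14062 = 0.035156; summing to 0.067354.
So P(bowl A | data) = (0.008) / (0.067354) = 0.11878.

0.119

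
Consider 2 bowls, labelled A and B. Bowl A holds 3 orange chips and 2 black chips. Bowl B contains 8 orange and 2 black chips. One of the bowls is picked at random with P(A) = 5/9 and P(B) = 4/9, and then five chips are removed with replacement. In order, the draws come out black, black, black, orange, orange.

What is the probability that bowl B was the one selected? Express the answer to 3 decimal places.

Compute the likelihood of the observed sequence for each case: P(data | bowl A) = (2/5)(2/5)(2/5)(3/5)(3/5) = 0.02304; P(data | bowl B) = (2/10)(2/10)(2/10)(8/10)(8/10) = 0.00512.
The prior-weighted likelihoods are 5/9 · 0.02304 = 0.0128, 4/9 · 0.00512 = 0.0022756; with total 0.015076.
Hence P(bowl B | data) = (0.0022756) / (0.015076) = 0.15094.

0.151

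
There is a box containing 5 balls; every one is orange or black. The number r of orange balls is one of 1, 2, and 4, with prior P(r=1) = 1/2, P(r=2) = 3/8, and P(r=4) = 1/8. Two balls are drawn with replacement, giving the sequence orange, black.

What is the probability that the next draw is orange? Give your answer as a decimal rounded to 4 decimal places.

0.3579

Under each hypothesis, the probability of the observed sequence is: P(data | r = 1) = (1/5)(4/5) = 4/25; P(data | r = 2) = (2/5)(3/5) = 6/25; P(data | r = 4) = (4/5)(1/5) = 4/25.
The prior-weighted likelihoods are 1/2 · 4/25 = 2/25, 3/8 · 6/25 = 9/100, 1/8 · 4/25 = 1/50; summing to 19/100.
Dividing through by the total gives posterior P(r = 1 | data) = 8/19, P(r = 2 | data) = 9/19, P(r = 4 | data) = 2/19.
Averaging over the posterior, P(orange next | data) = (1/5)(8/19) + (2/5)(9/19) + (4/5)(2/19) = 34/95.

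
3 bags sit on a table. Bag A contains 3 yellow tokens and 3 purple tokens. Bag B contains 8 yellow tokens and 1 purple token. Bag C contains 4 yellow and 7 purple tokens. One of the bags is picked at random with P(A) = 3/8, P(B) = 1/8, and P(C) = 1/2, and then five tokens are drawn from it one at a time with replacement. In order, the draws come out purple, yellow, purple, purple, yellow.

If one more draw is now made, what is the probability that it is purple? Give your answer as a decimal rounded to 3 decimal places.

0.579

Under each hypothesis, the probability of the observed sequence is: P(data | bag A) = (3/6)(3/6)(3/6)(3/6)(3/6) = 0.03125; P(data | bag B) = (1/9)(8/9)(1/9)(1/9)(8/9) = 0.0010838; P(data | bag C) = (7/11)(4/11)(7/11)(7/11)(4/11) = 0.034076.
The prior-weighted likelihoods are 3/8 · 0.03125 = 0.011719, 1/8 · 0.0010838 = 0.00013548, 1/2 · 0.034076 = 0.017038; these sum to 0.028892.
Dividing through by the total gives posterior P(bag A | data) = 0.4056, P(bag B | data) = 0.0046892, P(bag C | data) = 0.58971.
The predictive probability is P(purple next | data) = (1/2)(0.4056) + (1/9)(0.0046892) + (7/11)(0.58971) = 0.57859.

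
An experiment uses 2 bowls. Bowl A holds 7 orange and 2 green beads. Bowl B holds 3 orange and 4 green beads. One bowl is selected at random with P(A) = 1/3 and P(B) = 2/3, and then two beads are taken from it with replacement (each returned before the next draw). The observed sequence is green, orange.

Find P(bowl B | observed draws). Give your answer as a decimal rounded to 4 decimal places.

0.7392

Compute the likelihood of the observed sequence for each case: P(data | bowl A) = (2/9)(7/9) = 0.17284; P(data | bowl B) = (4/7)(3/7) = 0.2449.
Multiplying each by its prior: 1/3 · 0.17284 = 0.057613, 2/3 · 0.2449 = 0.16327; with total 0.22088.
By Bayes' rule, P(bowl B | data) = (0.16327) / (0.22088) = 0.73916.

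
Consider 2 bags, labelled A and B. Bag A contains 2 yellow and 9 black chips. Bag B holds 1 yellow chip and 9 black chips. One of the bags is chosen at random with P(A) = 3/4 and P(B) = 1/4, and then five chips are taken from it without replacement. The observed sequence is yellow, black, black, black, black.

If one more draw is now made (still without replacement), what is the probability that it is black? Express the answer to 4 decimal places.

0.8723

The likelihood of the observed sequence under each hypothesis: P(data | bag A) = (2/11)(9/10)(8/9)(7/8)(6/7) = 6/55; P(data | bag B) = (1/10)(9/9)(8/8)(7/7)(6/6) = 1/10.
The prior-weighted likelihoods are 3/4 · 6/55 = 9/110, 1/4 · 1/10 = 1/40; with total 47/440.
Normalising, the posterior is P(bag A | data) = 36/47, P(bag B | data) = 11/47.
Averaging over the posterior, P(black next | data) = (5/6)(36/47) + (1)(11/47) = 41/47.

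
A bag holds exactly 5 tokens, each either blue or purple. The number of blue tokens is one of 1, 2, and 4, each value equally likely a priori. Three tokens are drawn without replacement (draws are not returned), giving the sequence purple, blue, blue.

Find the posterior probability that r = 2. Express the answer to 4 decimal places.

For each hypothesis, P(data | H) works out to: P(data | r = 1) = (4/5)(1/4)(0/3) = 0; P(data | r = 2) = (3/5)(2/4)(1/3) = 1/10; P(data | r = 4) = (1/5)(4/4)(3/3) = 1/5.
Weighting by the prior gives 1/3 · 0 = 0, 1/3 · 1/10 = 1/30, 1/3 · 1/5 = 1/15; with total 1/10.
Hence P(r = 2 | data) = (1/30) / (1/10) = 1/3.

0.3333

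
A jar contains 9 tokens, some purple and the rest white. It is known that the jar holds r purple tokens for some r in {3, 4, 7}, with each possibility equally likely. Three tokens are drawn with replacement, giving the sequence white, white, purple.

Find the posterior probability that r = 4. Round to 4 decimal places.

The likelihood of the observed sequence under each hypothesis: P(data | r = 3) = (6/9)(6/9)(3/9) = 0.14815; P(data | r = 4) = (5/9)(5/9)(4/9) = 0.13717; P(data | r = 7) = (2/9)(2/9)(7/9) = 0.038409.
Multiplying each by its prior: 1/3 · 0.14815 = 0.049383, 1/3 · 0.13717 = 0.045725, 1/3 · 0.038409 = 0.012803; these sum to 0.10791.
By Bayes' rule, P(r = 4 | data) = (0.045725) / (0.10791) = 0.42373.

0.4237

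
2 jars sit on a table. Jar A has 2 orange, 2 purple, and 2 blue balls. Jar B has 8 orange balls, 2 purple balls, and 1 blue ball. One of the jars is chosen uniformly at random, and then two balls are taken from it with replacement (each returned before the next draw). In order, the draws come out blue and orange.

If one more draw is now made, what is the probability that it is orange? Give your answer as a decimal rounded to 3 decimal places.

The likelihood of the observed sequence under each hypothesis: P(data | jar A) = (2/6)(2/6) = 0.11111; P(data | jar B) = (1/11)(8/11) = 0.066116.
Multiplying each by its prior: 1/2 · 0.11111 = 0.055556, 1/2 · 0.066116 = 0.033058; these sum to 0.088613.
The posterior is then P(jar A | data) = 0.62694, P(jar B | data) = 0.37306.
The predictive probability is P(orange next | data) = (1/3)(0.62694) + (8/11)(0.37306) = 0.4803.

0.480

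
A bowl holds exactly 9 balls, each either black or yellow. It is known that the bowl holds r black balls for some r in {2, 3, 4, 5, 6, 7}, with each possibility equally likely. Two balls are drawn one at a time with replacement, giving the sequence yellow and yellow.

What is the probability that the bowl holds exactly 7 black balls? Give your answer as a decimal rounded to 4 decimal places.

0.0288

Compute the likelihood of the observed sequence for each case: P(data | r = 2) = (7/9)(7/9) = 49/81; P(data | r = 3) = (6/9)(6/9) = 4/9; P(data | r = 4) = (5/9)(5/9) = 25/81; P(data | r = 5) = (4/9)(4/9) = 16/81; P(data | r = 6) = (3/9)(3/9) = 1/9; P(data | r = 7) = (2/9)(2/9) = 4/81.
Weighting by the prior gives 1/6 · 49/81 = 49/486, 1/6 · 4/9 = 2/27, 1/6 · 25/81 = 25/486, 1/6 · 16/81 = 8/243, 1/6 · 1/9 = 1/54, 1/6 · 4/81 = 2/243; these sum to 139/486.
Therefore the posterior P(r = 7 | data) = (2/243) / (139/486) = 4/139.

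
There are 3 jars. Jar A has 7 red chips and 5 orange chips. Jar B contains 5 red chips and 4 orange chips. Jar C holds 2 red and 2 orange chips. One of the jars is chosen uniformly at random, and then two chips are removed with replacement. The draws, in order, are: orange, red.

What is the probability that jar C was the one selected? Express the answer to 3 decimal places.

Compute the likelihood of the observed sequence for each case: P(data | jar A) = (5/12)(7/12) = 0.24306; P(data | jar B) = (4/9)(5/9) = 0.24691; P(data | jar C) = (2/4)(2/4) = 0.25.
Weighting by the prior gives 1/3 · 0.24306 = 0.081019, 1/3 · 0.24691 = 0.082305, 1/3 · 0.25 = 0.083333; these sum to 0.24666.
Therefore the posterior P(jar C | data) = (0.083333) / (0.24666) = 0.33785.

0.338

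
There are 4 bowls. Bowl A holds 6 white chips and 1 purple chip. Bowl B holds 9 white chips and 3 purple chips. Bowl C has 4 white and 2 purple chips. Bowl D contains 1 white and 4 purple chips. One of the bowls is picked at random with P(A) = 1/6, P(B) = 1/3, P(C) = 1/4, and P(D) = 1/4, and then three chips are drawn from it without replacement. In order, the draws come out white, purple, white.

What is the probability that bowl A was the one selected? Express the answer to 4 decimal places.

0.1855

Compute the likelihood of the observed sequence for each case: P(data | bowl A) = (6/7)(1/6)(5/5) = 0.14286; P(data | bowl B) = (9/12)(3/11)(8/10) = 0.16364; P(data | bowl C) = (4/6)(2/5)(3/4) = 0.2; P(data | bowl D) = (1/5)(4/4)(0/3) = 0.
Weighting by the prior gives 1/6 · 0.14286 = 0.02381, 1/3 · 0.16364 = 0.054545, 1/4 · 0.2 = 0.05, 1/4 · 0 = 0; with total 0.12835.
By Bayes' rule, P(bowl A | data) = (0.02381) / (0.12835) = 0.1855.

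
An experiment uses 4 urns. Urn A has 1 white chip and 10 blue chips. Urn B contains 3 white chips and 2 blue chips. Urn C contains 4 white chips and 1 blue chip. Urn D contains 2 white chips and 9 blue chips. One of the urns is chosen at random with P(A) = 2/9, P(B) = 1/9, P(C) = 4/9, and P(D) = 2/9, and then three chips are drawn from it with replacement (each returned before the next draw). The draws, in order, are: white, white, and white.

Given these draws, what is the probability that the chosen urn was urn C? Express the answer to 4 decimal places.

Compute the likelihood of the observed sequence for each case: P(data | urn A) = (1/11)(1/11)(1/11) = 0.00075131; P(data | urn B) = (3/5)(3/5)(3/5) = 0.216; P(data | urn C) = (4/5)(4/5)(4/5) = 0.512; P(data | urn D) = (2/11)(2/11)(2/11) = 0.0060105.
Weighting by the prior gives 2/9 · 0.00075131 = 0.00016696, 1/9 · 0.216 = 0.024, 4/9 · 0.512 = 0.22756, 2/9 · 0.0060105 = 0.0013357; these sum to 0.25306.
So P(urn C | data) = (0.22756) / (0.25306) = 0.89922.

0.8992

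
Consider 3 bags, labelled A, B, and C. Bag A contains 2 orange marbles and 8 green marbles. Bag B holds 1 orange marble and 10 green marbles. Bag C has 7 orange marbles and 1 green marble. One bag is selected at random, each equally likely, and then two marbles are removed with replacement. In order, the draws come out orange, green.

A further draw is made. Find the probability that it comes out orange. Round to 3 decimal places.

0.384

Under each hypothesis, the probability of the observed sequence is: P(data | bag A) = (2/10)(8/10) = 0.16; P(data | bag B) = (1/11)(10/11) = 0.082645; P(data | bag C) = (7/8)(1/8) = 0.10938.
Weighting by the prior gives 1/3 · 0.16 = 0.053333, 1/3 · 0.082645 = 0.027548, 1/3 · 0.10938 = 0.036458; these sum to 0.11734.
The posterior is then P(bag A | data) = 0.45452, P(bag B | data) = 0.23477, P(bag C | data) = 0.31071.
Averaging over the posterior, P(orange next | data) = (1/5)(0.45452) + (1/11)(0.23477) + (7/8)(0.31071) = 0.38412.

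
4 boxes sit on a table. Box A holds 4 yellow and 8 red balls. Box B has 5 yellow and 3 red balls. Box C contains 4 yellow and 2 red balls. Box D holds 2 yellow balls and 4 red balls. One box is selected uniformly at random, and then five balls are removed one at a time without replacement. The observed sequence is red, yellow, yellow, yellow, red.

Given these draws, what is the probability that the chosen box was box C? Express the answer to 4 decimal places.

Compute the likelihood of the observed sequence for each case: P(data | box A) = (8/12)(4/11)(3/10)(2/9)(7/8) = 0.014141; P(data | box B) = (3/8)(5/7)(4/6)(3/5)(2/4) = 0.053571; P(data | box C) = (2/6)(4/5)(3/4)(2/3)(1/2) = 0.066667; P(data | box D) = (4/6)(2/5)(1/4)(0/3) = 0.
Weighting by the prior gives 1/4 · 0.014141 = 0.0035354, 1/4 · 0.053571 = 0.013393, 1/4 · 0.066667 = 0.016667, 1/4 · 0 = 0; these sum to 0.033595.
By Bayes' rule, P(box C | data) = (0.016667) / (0.033595) = 0.49611.

0.4961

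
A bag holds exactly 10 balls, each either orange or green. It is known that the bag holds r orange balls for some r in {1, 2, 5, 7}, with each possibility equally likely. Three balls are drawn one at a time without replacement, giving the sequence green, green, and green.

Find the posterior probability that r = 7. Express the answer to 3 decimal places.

The likelihood of the observed sequence under each hypothesis: P(data | r = 1) = (9/10)(8/9)(7/8) = 7/10; P(data | r = 2) = (8/10)(7/9)(6/8) = 7/15; P(data | r = 5) = (5/10)(4/9)(3/8) = 1/12; P(data | r = 7) = (3/10)(2/9)(1/8) = 1/120.
The prior-weighted likelihoods are 1/4 · 7/10 = 7/40, 1/4 · 7/15 = 7/60, 1/4 · 1/12 = 1/48, 1/4 · 1/120 = 1/480; these sum to 151/480.
Therefore the posterior P(r = 7 | data) = (1/480) / (151/480) = 1/151.

0.007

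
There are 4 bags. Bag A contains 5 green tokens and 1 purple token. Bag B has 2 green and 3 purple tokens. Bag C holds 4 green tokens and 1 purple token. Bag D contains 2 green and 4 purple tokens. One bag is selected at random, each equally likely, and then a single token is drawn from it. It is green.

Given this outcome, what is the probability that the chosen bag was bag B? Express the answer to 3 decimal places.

Compute the likelihood of this draw for each case: P(data | bag A) = (5/6) = 5/6; P(data | bag B) = (2/5) = 2/5; P(data | bag C) = (4/5) = 4/5; P(data | bag D) = (2/6) = 1/3.
The prior-weighted likelihoods are 1/4 · 5/6 = 5/24, 1/4 · 2/5 = 1/10, 1/4 · 4/5 = 1/5, 1/4 · 1/3 = 1/12; these sum to 71/120.
By Bayes' rule, P(bag B | data) = (1/10) / (71/120) = 12/71.

0.169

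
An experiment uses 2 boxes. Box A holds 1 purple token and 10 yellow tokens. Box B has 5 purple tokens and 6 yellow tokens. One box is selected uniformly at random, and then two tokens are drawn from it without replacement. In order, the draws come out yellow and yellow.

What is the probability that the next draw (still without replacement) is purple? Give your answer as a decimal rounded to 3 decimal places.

For each hypothesis, P(data | H) works out to: P(data | box A) = (10/11)(9/10) = 9/11; P(data | box B) = (6/11)(5/10) = 3/11.
The prior-weighted likelihoods are 1/2 · 9/11 = 9/22, 1/2 · 3/11 = 3/22; with total 6/11.
The posterior is then P(box A | data) = 3/4, P(box B | data) = 1/4.
Averaging over the posterior, P(purple next | data) = (1/9)(3/4) + (5/9)(1/4) = 2/9.

0.222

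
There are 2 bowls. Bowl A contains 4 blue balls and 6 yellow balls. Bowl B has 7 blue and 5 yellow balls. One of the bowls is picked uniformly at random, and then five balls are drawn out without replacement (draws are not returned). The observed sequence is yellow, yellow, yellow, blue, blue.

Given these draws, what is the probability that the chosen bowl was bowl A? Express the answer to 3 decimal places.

0.642

For each hypothesis, P(data | H) works out to: P(data | bowl A) = (6/10)(5/9)(4/8)(4/7)(3/6) = 0.047619; P(data | bowl B) = (5/12)(4/11)(3/10)(7/9)(6/8) = 0.026515.
The prior-weighted likelihoods are 1/2 · 0.047619 = 0.02381, 1/2 · 0.026515 = 0.013258; with total 0.037067.
Hence P(bowl A | data) = (0.02381) / (0.037067) = 0.64234.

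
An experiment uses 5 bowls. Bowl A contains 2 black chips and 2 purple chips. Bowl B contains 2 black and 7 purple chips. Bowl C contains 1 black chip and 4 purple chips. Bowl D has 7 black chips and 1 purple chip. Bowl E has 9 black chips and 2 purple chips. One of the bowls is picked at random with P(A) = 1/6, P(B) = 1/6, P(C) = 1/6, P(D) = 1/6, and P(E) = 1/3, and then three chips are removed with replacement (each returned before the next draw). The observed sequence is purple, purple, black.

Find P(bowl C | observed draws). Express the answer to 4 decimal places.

0.2812

Compute the likelihood of the observed sequence for each case: P(data | bowl A) = (2/4)(2/4)(2/4) = 0.125; P(data | bowl B) = (7/9)(7/9)(2/9) = 0.13443; P(data | bowl C) = (4/5)(4/5)(1/5) = 0.128; P(data | bowl D) = (1/8)(1/8)(7/8) = 0.013672; P(data | bowl E) = (2/11)(2/11)(9/11) = 0.027047.
Weighting by the prior gives 1/6 · 0.125 = 0.020833, 1/6 · 0.13443 = 0.022405, 1/6 · 0.128 = 0.021333, 1/6 · 0.013672 = 0.0022786, 1/3 · 0.027047 = 0.0090158; these sum to 0.075866.
Hence P(bowl C | data) = (0.021333) / (0.075866) = 0.2812.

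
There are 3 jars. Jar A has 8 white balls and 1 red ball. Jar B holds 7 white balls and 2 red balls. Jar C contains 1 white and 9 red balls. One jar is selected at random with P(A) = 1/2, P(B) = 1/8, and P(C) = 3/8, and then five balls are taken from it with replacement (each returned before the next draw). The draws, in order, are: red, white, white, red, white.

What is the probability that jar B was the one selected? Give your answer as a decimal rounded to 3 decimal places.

0.385

Under each hypothesis, the probability of the observed sequence is: P(data | jar A) = (1/9)(8/9)(8/9)(1/9)(8/9) = 0.0086708; P(data | jar B) = (2/9)(7/9)(7/9)(2/9)(7/9) = 0.023235; P(data | jar C) = (9/10)(1/10)(1/10)(9/10)(1/10) = 0.00081.
The prior-weighted likelihoods are 1/2 · 0.0086708 = 0.0043354, 1/8 · 0.023235 = 0.0029044, 3/8 · 0.00081 = 0.00030375; summing to 0.0075435.
Therefore the posterior P(jar B | data) = (0.0029044) / (0.0075435) = 0.38502.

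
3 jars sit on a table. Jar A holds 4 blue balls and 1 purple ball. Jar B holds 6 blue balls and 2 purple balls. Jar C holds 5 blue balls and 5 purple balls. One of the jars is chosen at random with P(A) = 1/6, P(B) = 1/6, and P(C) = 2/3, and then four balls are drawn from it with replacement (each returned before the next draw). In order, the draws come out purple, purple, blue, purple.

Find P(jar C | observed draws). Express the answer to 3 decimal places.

0.932

The likelihood of the observed sequence under each hypothesis: P(data | jar A) = (1/5)(1/5)(4/5)(1/5) = 0.0064; P(data | jar B) = (2/8)(2/8)(6/8)(2/8) = 0.011719; P(data | jar C) = (5/10)(5/10)(5/10)(5/10) = 0.0625.
Multiplying each by its prior: 1/6 · 0.0064 = 0.0010667, 1/6 · 0.011719 = 0.0019531, 2/3 · 0.0625 = 0.041667; summing to 0.044686.
Therefore the posterior P(jar C | data) = (0.041667) / (0.044686) = 0.93242.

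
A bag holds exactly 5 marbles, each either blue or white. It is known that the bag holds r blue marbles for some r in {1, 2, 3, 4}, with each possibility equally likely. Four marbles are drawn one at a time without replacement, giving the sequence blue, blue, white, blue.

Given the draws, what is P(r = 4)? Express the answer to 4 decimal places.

0.6667

The likelihood of the observed sequence under each hypothesis: P(data | r = 1) = (1/5)(0/4) = 0; P(data | r = 2) = (2/5)(1/4)(3/3)(0/2) = 0; P(data | r = 3) = (3/5)(2/4)(2/3)(1/2) = 1/10; P(data | r = 4) = (4/5)(3/4)(1/3)(2/2) = 1/5.
Weighting by the prior gives 1/4 · 0 = 0, 1/4 · 0 = 0, 1/4 · 1/10 = 1/40, 1/4 · 1/5 = 1/20; summing to 3/40.
Hence P(r = 4 | data) = (1/20) / (3/40) = 2/3.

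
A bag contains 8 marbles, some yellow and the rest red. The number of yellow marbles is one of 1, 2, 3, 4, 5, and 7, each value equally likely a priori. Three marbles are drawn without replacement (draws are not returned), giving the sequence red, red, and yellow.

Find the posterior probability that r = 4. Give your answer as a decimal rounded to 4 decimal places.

0.2000

Compute the likelihood of the observed sequence for each case: P(data | r = 1) = (7/8)(6/7)(1/6) = 1/8; P(data | r = 2) = (6/8)(5/7)(2/6) = 5/28; P(data | r = 3) = (5/8)(4/7)(3/6) = 5/28; P(data | r = 4) = (4/8)(3/7)(4/6) = 1/7; P(data | r = 5) = (3/8)(2/7)(5/6) = 5/56; P(data | r = 7) = (1/8)(0/7) = 0.
Multiplying each by its prior: 1/6 · 1/8 = 1/48, 1/6 · 5/28 = 5/168, 1/6 · 5/28 = 5/168, 1/6 · 1/7 = 1/42, 1/6 · 5/56 = 5/336, 1/6 · 0 = 0; these sum to 5/42.
Therefore the posterior P(r = 4 | data) = (1/42) / (5/42) = 1/5.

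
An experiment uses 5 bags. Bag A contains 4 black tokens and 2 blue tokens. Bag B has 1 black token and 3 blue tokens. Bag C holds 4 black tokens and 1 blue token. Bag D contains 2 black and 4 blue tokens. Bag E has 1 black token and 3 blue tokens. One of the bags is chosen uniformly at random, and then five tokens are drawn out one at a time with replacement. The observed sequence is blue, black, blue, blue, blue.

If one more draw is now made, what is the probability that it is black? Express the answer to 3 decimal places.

0.291

For each hypothesis, P(data | H) works out to: P(data | bag A) = (2/6)(4/6)(2/6)(2/6)(2/6) = 0.0082305; P(data | bag B) = (3/4)(1/4)(3/4)(3/4)(3/4) = 0.079102; P(data | bag C) = (1/5)(4/5)(1/5)(1/5)(1/5) = 0.00128; P(data | bag D) = (4/6)(2/6)(4/6)(4/6)(4/6) = 0.065844; P(data | bag E) = (3/4)(1/4)(3/4)(3/4)(3/4) = 0.079102.
The prior-weighted likelihoods are 1/5 · 0.0082305 = 0.0016461, 1/5 · 0.079102 = 0.01582, 1/5 · 0.00128 = 0.000256, 1/5 · 0.065844 = 0.013169, 1/5 · 0.079102 = 0.01582; with total 0.046711.
The posterior is then P(bag A | data) = 0.03524, P(bag B | data) = 0.33868, P(bag C | data) = 0.0054805, P(bag D | data) = 0.28192, P(bag E | data) = 0.33868.
So P(black next | data) = Σ P(black next | H) P(H | data) = (2/3)(0.03524) + (1/4)(0.33868) + (4/5)(0.0054805) + (1/3)(0.28192) + (1/4)(0.33868) = 0.29119.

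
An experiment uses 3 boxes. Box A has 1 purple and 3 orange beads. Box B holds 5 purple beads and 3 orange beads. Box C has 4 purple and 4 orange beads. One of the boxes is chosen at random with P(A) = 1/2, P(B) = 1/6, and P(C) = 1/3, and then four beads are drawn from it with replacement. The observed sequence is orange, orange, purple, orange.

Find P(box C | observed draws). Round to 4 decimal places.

The likelihood of the observed sequence under each hypothesis: P(data | box A) = (3/4)(3/4)(1/4)(3/4) = 0.10547; P(data | box B) = (3/8)(3/8)(5/8)(3/8) = 0.032959; P(data | box C) = (4/8)(4/8)(4/8)(4/8) = 0.0625.
Weighting by the prior gives 1/2 · 0.10547 = 0.052734, 1/6 · 0.032959 = 0.0054932, 1/3 · 0.0625 = 0.020833; these sum to 0.079061.
Therefore the posterior P(box C | data) = (0.020833) / (0.079061) = 0.26351.

0.2635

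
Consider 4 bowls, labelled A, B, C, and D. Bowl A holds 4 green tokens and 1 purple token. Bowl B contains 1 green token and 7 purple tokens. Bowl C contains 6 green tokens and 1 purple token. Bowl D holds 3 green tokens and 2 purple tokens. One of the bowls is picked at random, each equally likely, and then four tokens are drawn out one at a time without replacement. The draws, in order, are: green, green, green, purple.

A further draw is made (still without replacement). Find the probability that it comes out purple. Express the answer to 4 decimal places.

Under each hypothesis, the probability of the observed sequence is: P(data | bowl A) = (4/5)(3/4)(2/3)(1/2) = 1/5; P(data | bowl B) = (1/8)(0/7) = 0; P(data | bowl C) = (6/7)(5/6)(4/5)(1/4) = 1/7; P(data | bowl D) = (3/5)(2/4)(1/3)(2/2) = 1/10.
Multiplying each by its prior: 1/4 · 1/5 = 1/20, 1/4 · 0 = 0, 1/4 · 1/7 = 1/28, 1/4 · 1/10 = 1/40; summing to 31/280.
Dividing through by the total gives posterior P(bowl A | data) = 14/31, P(bowl B | data) = 0, P(bowl C | data) = 10/31, P(bowl D | data) = 7/31.
Averaging over the posterior, P(purple next | data) = (0)(14/31) + (0)(10/31) + (1)(7/31) = 7/31.

0.2258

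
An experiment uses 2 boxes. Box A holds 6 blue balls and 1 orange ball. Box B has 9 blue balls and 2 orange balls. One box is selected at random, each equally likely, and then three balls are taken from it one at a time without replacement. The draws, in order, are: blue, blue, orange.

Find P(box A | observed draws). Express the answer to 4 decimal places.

For each hypothesis, P(data | H) works out to: P(data | box A) = (6/7)(5/6)(1/5) = 1/7; P(data | box B) = (9/11)(8/10)(2/9) = 8/55.
Multiplying each by its prior: 1/2 · 1/7 = 1/14, 1/2 · 8/55 = 4/55; with total 111/770.
So P(box A | data) = (1/14) / (111/770) = 55/111.

0.4955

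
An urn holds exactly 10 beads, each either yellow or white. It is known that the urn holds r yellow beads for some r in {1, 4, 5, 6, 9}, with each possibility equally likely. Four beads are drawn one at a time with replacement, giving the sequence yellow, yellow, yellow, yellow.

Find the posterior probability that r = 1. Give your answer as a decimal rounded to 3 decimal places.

0.000

The likelihood of the observed sequence under each hypothesis: P(data | r = 1) = (1/10)(1/10)(1/10)(1/10) = 0.0001; P(data | r = 4) = (4/10)(4/10)(4/10)(4/10) = 0.0256; P(data | r = 5) = (5/10)(5/10)(5/10)(5/10) = 0.0625; P(data | r = 6) = (6/10)(6/10)(6/10)(6/10) = 0.1296; P(data | r = 9) = (9/10)(9/10)(9/10)(9/10) = 0.6561.
Multiplying each by its prior: 1/5 · 0.0001 = 2e-05, 1/5 · 0.0256 = 0.00512, 1/5 · 0.0625 = 0.0125, 1/5 · 0.1296 = 0.02592, 1/5 · 0.6561 = 0.13122; these sum to 0.17478.
Therefore the posterior P(r = 1 | data) = (2e-05) / (0.17478) = 0.00011443.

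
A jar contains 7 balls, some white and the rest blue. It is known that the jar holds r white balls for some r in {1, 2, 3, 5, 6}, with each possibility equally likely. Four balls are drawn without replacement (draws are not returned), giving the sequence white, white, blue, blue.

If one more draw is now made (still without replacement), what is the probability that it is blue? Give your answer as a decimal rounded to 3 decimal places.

0.579

For each hypothesis, P(data | H) works out to: P(data | r = 1) = (1/7)(0/6) = 0; P(data | r = 2) = (2/7)(1/6)(5/5)(4/4) = 1/21; P(data | r = 3) = (3/7)(2/6)(4/5)(3/4) = 3/35; P(data | r = 5) = (5/7)(4/6)(2/5)(1/4) = 1/21; P(data | r = 6) = (6/7)(5/6)(1/5)(0/4) = 0.
The prior-weighted likelihoods are 1/5 · 0 = 0, 1/5 · 1/21 = 1/105, 1/5 · 3/35 = 3/175, 1/5 · 1/21 = 1/105, 1/5 · 0 = 0; with total 19/525.
Dividing through by the total gives posterior P(r = 1 | data) = 0, P(r = 2 | data) = 5/19, P(r = 3 | data) = 9/19, P(r = 5 | data) = 5/19, P(r = 6 | data) = 0.
So P(blue next | data) = Σ P(blue next | H) P(H | data) = (1)(5/19) + (2/3)(9/19) + (0)(5/19) = 11/19.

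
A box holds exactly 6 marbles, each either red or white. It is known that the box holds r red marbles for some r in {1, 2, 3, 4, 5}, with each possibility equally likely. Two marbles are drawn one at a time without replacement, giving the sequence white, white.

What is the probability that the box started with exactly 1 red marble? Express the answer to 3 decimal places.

Under each hypothesis, the probability of the observed sequence is: P(data | r = 1) = (5/6)(4/5) = 2/3; P(data | r = 2) = (4/6)(3/5) = 2/5; P(data | r = 3) = (3/6)(2/5) = 1/5; P(data | r = 4) = (2/6)(1/5) = 1/15; P(data | r = 5) = (1/6)(0/5) = 0.
The prior-weighted likelihoods are 1/5 · 2/3 = 2/15, 1/5 · 2/5 = 2/25, 1/5 · 1/5 = 1/25, 1/5 · 1/15 = 1/75, 1/5 · 0 = 0; summing to 4/15.
Hence P(r = 1 | data) = (2/15) / (4/15) = 1/2.

0.500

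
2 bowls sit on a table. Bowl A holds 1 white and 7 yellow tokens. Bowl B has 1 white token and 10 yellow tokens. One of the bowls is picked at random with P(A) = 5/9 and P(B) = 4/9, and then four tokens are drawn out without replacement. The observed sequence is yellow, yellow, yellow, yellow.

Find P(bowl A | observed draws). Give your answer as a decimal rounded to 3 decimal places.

0.495

For each hypothesis, P(data | H) works out to: P(data | bowl A) = (7/8)(6/7)(5/6)(4/5) = 1/2; P(data | bowl B) = (10/11)(9/10)(8/9)(7/8) = 7/11.
Multiplying each by its prior: 5/9 · 1/2 = 5/18, 4/9 · 7/11 = 28/99; summing to 37/66.
So P(bowl A | data) = (5/18) / (37/66) = 55/111.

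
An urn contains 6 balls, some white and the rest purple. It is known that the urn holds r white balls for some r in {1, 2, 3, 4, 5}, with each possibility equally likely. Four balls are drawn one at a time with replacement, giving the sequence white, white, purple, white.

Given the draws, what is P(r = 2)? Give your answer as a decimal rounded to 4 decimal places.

0.0863

Compute the likelihood of the observed sequence for each case: P(data | r = 1) = (1/6)(1/6)(5/6)(1/6) = 0.003858; P(data | r = 2) = (2/6)(2/6)(4/6)(2/6) = 0.024691; P(data | r = 3) = (3/6)(3/6)(3/6)(3/6) = 0.0625; P(data | r = 4) = (4/6)(4/6)(2/6)(4/6) = 0.098765; P(data | r = 5) = (5/6)(5/6)(1/6)(5/6) = 0.096451.
Multiplying each by its prior: 1/5 · 0.003858 = 0.0007716, 1/5 · 0.024691 = 0.0049383, 1/5 · 0.0625 = 0.0125, 1/5 · 0.098765 = 0.019753, 1/5 · 0.096451 = 0.01929; these sum to 0.057253.
Therefore the posterior P(r = 2 | data) = (0.0049383) / (0.057253) = 0.086253.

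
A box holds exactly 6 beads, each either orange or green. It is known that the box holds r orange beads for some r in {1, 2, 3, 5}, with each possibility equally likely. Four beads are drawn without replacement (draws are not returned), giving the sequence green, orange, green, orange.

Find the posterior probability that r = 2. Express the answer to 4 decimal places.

Compute the likelihood of the observed sequence for each case: P(data | r = 1) = (5/6)(1/5)(4/4)(0/3) = 0; P(data | r = 2) = (4/6)(2/5)(3/4)(1/3) = 1/15; P(data | r = 3) = (3/6)(3/5)(2/4)(2/3) = 1/10; P(data | r = 5) = (1/6)(5/5)(0/4) = 0.
Multiplying each by its prior: 1/4 · 0 = 0, 1/4 · 1/15 = 1/60, 1/4 · 1/10 = 1/40, 1/4 · 0 = 0; these sum to 1/24.
Hence P(r = 2 | data) = (1/60) / (1/24) = 2/5.

0.4000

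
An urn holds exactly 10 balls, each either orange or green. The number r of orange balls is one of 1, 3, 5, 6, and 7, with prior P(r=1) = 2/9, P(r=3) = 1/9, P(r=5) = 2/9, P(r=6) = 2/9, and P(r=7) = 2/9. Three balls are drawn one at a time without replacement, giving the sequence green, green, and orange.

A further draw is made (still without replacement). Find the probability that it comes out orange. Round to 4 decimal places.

The likelihood of the observed sequence under each hypothesis: P(data | r = 1) = (9/10)(8/9)(1/8) = 0.1; P(data | r = 3) = (7/10)(6/9)(3/8) = 0.175; P(data | r = 5) = (5/10)(4/9)(5/8) = 0.13889; P(data | r = 6) = (4/10)(3/9)(6/8) = 0.1; P(data | r = 7) = (3/10)(2/9)(7/8) = 0.058333.
Multiplying each by its prior: 2/9 · 0.1 = 0.022222, 1/9 · 0.175 = 0.019444, 2/9 · 0.13889 = 0.030864, 2/9 · 0.1 = 0.022222, 2/9 · 0.058333 = 0.012963; summing to 0.10772.
The posterior is then P(r = 1 | data) = 0.2063, P(r = 3 | data) = 0.18052, P(r = 5 | data) = 0.28653, P(r = 6 | data) = 0.2063, P(r = 7 | data) = 0.12034.
The predictive probability is P(orange next | data) = (0)(0.2063) + (2/7)(0.18052) + (4/7)(0.28653) + (5/7)(0.2063) + (6/7)(0.12034) = 0.46582.

0.4658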